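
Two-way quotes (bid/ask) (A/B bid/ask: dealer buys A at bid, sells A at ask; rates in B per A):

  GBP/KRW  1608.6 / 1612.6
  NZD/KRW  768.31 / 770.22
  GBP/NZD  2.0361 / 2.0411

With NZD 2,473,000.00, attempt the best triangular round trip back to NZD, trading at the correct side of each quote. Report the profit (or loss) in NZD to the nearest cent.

Best loop NZD → GBP → KRW → NZD:
NZD 2,473,000.00 ÷ 2.0411 (buy GBP at ask) = GBP 1,211,601.59
GBP 1,211,601.59 × 1608.6 (sell GBP at bid) = KRW 1,948,982,313
KRW 1,948,982,313 ÷ 770.22 (buy NZD at ask) = NZD 2,530,422.88

Net profit: NZD 57,422.88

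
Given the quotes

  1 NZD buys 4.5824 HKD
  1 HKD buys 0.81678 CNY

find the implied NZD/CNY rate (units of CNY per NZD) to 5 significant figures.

NZD/CNY = 3.7428

1 NZD × 4.5824 = 4.5824 HKD
4.5824 HKD × 0.81678 = 3.74281 CNY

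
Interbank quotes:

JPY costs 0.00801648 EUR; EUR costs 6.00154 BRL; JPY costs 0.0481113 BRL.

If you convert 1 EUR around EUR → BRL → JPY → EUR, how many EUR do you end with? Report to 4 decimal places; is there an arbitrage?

1.0000 (no arbitrage)

Around EUR → BRL → JPY → EUR: 1 × 6.00154 ÷ 0.0481113 × 0.00801648 = 0.999998
Product ≈ 1 (deviation 0.000%, within rounding noise).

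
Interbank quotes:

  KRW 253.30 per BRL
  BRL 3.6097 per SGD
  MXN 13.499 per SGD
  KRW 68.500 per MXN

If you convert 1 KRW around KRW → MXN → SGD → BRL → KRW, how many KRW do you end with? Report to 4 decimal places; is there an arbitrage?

0.9888 (arbitrage exists)

Around KRW → MXN → SGD → BRL → KRW: 1 ÷ 68.500 ÷ 13.499 × 3.6097 × 253.30 = 0.988813
Product < 1; profitable direction is KRW → BRL → SGD → MXN → KRW.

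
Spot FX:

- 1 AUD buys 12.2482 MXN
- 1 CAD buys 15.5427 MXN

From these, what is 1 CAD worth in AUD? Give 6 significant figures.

1 CAD × 15.5427 = 15.5427 MXN
15.5427 MXN ÷ 12.2482 = 1.26898 AUD

CAD/AUD = 1.26898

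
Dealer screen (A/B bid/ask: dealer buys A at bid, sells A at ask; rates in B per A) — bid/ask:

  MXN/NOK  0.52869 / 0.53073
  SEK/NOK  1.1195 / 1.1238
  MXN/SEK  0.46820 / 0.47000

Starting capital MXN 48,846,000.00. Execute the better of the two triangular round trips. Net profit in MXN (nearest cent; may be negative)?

Best loop MXN → NOK → SEK → MXN:
MXN 48,846,000.00 × 0.52869 (sell MXN at bid) = NOK 25,824,391.74
NOK 25,824,391.74 ÷ 1.1238 (buy SEK at ask) = SEK 22,979,526.37
SEK 22,979,526.37 ÷ 0.47000 (buy MXN at ask) = MXN 48,892,609.31

Net profit: MXN 46,609.31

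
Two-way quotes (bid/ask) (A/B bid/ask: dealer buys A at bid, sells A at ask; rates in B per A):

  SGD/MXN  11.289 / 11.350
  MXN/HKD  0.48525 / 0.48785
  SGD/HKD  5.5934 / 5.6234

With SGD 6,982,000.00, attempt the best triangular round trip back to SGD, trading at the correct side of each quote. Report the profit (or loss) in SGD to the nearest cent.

Net profit: SGD 70,994.61

Best loop SGD → HKD → MXN → SGD:
SGD 6,982,000.00 × 5.5934 (sell SGD at bid) = HKD 39,053,118.80
HKD 39,053,118.80 ÷ 0.48785 (buy MXN at ask) = MXN 80,051,488.78
MXN 80,051,488.78 ÷ 11.350 (buy SGD at ask) = SGD 7,052,994.61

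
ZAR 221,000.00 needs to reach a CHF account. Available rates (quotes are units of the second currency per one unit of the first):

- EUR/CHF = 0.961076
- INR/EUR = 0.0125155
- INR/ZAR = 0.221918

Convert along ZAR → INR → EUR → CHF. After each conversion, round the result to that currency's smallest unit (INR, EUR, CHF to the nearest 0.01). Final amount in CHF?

ZAR 221,000.00 ÷ 0.221918 = INR 995,863.34
INR 995,863.34 × 0.0125155 = EUR 12,463.73
EUR 12,463.73 × 0.961076 = CHF 11,978.59

CHF 11,978.59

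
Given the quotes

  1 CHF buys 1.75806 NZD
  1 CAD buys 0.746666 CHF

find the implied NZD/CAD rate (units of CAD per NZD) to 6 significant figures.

1 NZD ÷ 1.75806 = 0.568809 CHF
0.568809 CHF ÷ 0.746666 = 0.761798 CAD

NZD/CAD = 0.761798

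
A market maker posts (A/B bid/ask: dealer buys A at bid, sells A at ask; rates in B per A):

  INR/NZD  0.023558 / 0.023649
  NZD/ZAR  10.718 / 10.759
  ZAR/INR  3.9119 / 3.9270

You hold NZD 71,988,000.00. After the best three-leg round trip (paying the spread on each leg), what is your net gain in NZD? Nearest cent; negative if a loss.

Net profit: NZD 58,770.43

Best loop NZD → INR → ZAR → NZD:
NZD 71,988,000.00 ÷ 0.023649 (buy INR at ask) = INR 3,044,018,774.58
INR 3,044,018,774.58 ÷ 3.9270 (buy ZAR at ask) = ZAR 775,151,203.10
ZAR 775,151,203.10 ÷ 10.759 (buy NZD at ask) = NZD 72,046,770.43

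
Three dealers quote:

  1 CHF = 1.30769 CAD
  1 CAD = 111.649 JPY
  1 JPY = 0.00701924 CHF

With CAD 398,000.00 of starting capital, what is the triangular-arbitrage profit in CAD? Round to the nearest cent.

Profit: CAD 9,880.37

Profitable loop is CAD → JPY → CHF → CAD:
CAD 398,000.00 × 111.649 = JPY 44,436,302
JPY 44,436,302 × 0.00701924 = CHF 311,909.07
CHF 311,909.07 × 1.30769 = CAD 407,880.37
Profit = CAD 407,880.37 − CAD 398,000.00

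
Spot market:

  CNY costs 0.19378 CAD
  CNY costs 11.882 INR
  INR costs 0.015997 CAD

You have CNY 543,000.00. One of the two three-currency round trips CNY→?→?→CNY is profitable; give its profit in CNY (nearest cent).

Profitable loop is CNY → CAD → INR → CNY:
CNY 543,000.00 × 0.19378 = CAD 105,222.54
CAD 105,222.54 ÷ 0.015997 = INR 6,577,642.06
INR 6,577,642.06 ÷ 11.882 = CNY 553,580.38
Profit = CNY 553,580.38 − CNY 543,000.00

Profit: CNY 10,580.38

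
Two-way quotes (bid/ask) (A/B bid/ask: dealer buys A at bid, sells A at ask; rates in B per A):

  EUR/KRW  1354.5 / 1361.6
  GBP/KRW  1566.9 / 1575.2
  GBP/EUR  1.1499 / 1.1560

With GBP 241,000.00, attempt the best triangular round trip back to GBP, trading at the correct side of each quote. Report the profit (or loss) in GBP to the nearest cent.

Net result: GBP -1,088.57 (no profitable arbitrage after spreads)

Best loop GBP → KRW → EUR → GBP:
GBP 241,000.00 × 1566.9 (sell GBP at bid) = KRW 377,622,900
KRW 377,622,900 ÷ 1361.6 (buy EUR at ask) = EUR 277,337.62
EUR 277,337.62 ÷ 1.1560 (buy GBP at ask) = GBP 239,911.43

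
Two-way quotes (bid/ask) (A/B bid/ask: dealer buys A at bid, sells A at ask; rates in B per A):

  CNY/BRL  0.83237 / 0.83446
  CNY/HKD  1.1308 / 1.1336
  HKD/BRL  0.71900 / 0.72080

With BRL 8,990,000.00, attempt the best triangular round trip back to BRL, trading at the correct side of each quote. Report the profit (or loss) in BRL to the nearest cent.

Net profit: BRL 168,018.06

Best loop BRL → HKD → CNY → BRL:
BRL 8,990,000.00 ÷ 0.72080 (buy HKD at ask) = HKD 12,472,253.05
HKD 12,472,253.05 ÷ 1.1336 (buy CNY at ask) = CNY 11,002,340.38
CNY 11,002,340.38 × 0.83237 (sell CNY at bid) = BRL 9,158,018.06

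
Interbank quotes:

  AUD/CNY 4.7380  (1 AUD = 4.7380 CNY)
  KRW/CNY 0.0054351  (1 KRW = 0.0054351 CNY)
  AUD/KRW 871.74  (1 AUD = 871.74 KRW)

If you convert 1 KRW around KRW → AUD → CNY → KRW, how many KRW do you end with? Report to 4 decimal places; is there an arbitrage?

Around KRW → AUD → CNY → KRW: 1 ÷ 871.74 × 4.7380 ÷ 0.0054351 = 1.000001
Product ≈ 1 (deviation 0.000%, within rounding noise).

1.0000 (no arbitrage)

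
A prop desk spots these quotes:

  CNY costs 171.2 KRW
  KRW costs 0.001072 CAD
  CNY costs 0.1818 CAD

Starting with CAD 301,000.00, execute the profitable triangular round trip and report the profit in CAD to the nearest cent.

Profitable loop is CAD → CNY → KRW → CAD:
CAD 301,000.00 ÷ 0.1818 = CNY 1,655,665.57
CNY 1,655,665.57 × 171.2 = KRW 283,449,945
KRW 283,449,945 × 0.001072 = CAD 303,858.34
Profit = CAD 303,858.34 − CAD 301,000.00

Profit: CAD 2,858.34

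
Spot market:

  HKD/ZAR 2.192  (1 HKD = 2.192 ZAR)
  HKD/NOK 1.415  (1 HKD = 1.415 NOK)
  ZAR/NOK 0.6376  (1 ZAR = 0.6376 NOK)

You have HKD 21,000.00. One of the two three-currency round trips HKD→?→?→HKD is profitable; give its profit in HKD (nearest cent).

Profit: HKD 261.16

Profitable loop is HKD → NOK → ZAR → HKD:
HKD 21,000.00 × 1.415 = NOK 29,715.00
NOK 29,715.00 ÷ 0.6376 = ZAR 46,604.45
ZAR 46,604.45 ÷ 2.192 = HKD 21,261.16
Profit = HKD 21,261.16 − HKD 21,000.00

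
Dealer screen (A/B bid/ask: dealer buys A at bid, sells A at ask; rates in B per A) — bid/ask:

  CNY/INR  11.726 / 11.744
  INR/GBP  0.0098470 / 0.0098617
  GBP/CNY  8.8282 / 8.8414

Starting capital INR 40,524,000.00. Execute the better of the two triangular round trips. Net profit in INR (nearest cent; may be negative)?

Net profit: INR 784,392.78

Best loop INR → GBP → CNY → INR:
INR 40,524,000.00 × 0.0098470 (sell INR at bid) = GBP 399,039.83
GBP 399,039.83 × 8.8282 (sell GBP at bid) = CNY 3,522,803.41
CNY 3,522,803.41 × 11.726 (sell CNY at bid) = INR 41,308,392.78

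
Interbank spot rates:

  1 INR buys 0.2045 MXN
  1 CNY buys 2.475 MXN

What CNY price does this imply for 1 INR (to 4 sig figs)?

INR/CNY = 0.08263

1 INR × 0.2045 = 0.2045 MXN
0.2045 MXN ÷ 2.475 = 0.0826263 CNY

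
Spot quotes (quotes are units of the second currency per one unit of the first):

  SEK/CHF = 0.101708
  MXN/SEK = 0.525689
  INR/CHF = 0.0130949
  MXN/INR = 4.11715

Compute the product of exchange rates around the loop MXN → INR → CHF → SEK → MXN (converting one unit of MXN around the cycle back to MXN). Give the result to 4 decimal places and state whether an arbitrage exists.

1.0084 (arbitrage exists)

Around MXN → INR → CHF → SEK → MXN: 1 × 4.11715 × 0.0130949 ÷ 0.101708 ÷ 0.525689 = 1.008358
Product > 1; profitable direction is MXN → INR → CHF → SEK → MXN.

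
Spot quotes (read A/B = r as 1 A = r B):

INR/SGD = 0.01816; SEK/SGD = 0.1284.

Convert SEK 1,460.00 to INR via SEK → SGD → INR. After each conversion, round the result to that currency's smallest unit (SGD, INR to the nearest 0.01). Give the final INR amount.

SEK 1,460.00 × 0.1284 = SGD 187.46
SGD 187.46 ÷ 0.01816 = INR 10,322.69

INR 10,322.69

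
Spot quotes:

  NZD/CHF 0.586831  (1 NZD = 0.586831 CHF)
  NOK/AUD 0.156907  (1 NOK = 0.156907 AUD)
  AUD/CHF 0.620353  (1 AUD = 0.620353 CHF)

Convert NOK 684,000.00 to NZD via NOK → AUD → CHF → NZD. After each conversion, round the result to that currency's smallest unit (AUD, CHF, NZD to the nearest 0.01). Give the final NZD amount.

NOK 684,000.00 × 0.156907 = AUD 107,324.39
AUD 107,324.39 × 0.620353 = CHF 66,579.01
CHF 66,579.01 ÷ 0.586831 = NZD 113,455.17

NZD 113,455.17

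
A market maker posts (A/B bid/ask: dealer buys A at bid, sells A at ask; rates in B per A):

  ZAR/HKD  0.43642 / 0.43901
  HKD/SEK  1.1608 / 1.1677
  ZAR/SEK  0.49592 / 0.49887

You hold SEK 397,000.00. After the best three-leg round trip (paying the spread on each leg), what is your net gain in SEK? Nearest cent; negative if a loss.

Net profit: SEK 6,148.61

Best loop SEK → ZAR → HKD → SEK:
SEK 397,000.00 ÷ 0.49887 (buy ZAR at ask) = ZAR 795,798.50
ZAR 795,798.50 × 0.43642 (sell ZAR at bid) = HKD 347,302.38
HKD 347,302.38 × 1.1608 (sell HKD at bid) = SEK 403,148.61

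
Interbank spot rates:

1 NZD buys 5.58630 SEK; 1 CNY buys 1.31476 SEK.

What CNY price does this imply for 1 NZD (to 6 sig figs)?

1 NZD × 5.58630 = 5.5863 SEK
5.5863 SEK ÷ 1.31476 = 4.24891 CNY

NZD/CNY = 4.24891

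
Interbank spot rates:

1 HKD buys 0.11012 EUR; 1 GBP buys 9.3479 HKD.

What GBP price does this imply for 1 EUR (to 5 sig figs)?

EUR/GBP = 0.97145

1 EUR ÷ 0.11012 = 9.081 HKD
9.081 HKD ÷ 9.3479 = 0.971448 GBP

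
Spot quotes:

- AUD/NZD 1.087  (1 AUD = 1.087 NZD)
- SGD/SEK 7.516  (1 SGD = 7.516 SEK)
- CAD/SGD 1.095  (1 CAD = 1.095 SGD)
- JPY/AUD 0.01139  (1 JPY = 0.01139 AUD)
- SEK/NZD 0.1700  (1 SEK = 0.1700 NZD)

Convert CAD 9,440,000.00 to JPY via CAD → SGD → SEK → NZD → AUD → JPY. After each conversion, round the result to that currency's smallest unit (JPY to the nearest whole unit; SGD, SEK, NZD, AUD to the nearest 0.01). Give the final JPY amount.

JPY 1,066,764,459

CAD 9,440,000.00 × 1.095 = SGD 10,336,800.00
SGD 10,336,800.00 × 7.516 = SEK 77,691,388.80
SEK 77,691,388.80 × 0.1700 = NZD 13,207,536.10
NZD 13,207,536.10 ÷ 1.087 = AUD 12,150,447.19
AUD 12,150,447.19 ÷ 0.01139 = JPY 1,066,764,459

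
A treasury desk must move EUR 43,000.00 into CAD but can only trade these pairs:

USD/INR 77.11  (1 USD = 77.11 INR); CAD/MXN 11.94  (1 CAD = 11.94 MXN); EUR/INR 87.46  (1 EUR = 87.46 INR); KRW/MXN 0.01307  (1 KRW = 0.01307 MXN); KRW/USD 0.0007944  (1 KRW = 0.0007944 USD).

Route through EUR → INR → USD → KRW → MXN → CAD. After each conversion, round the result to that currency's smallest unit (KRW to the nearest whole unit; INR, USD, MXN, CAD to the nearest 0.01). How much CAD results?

EUR 43,000.00 × 87.46 = INR 3,760,780.00
INR 3,760,780.00 ÷ 77.11 = USD 48,771.62
USD 48,771.62 ÷ 0.0007944 = KRW 61,394,285
KRW 61,394,285 × 0.01307 = MXN 802,423.30
MXN 802,423.30 ÷ 11.94 = CAD 67,204.63

CAD 67,204.63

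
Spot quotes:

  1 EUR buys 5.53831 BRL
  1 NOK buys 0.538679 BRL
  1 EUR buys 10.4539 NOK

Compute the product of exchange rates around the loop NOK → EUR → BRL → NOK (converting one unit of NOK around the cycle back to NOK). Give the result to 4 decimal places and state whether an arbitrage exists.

0.9835 (arbitrage exists)

Around NOK → EUR → BRL → NOK: 1 ÷ 10.4539 × 5.53831 ÷ 0.538679 = 0.983488
Product < 1; profitable direction is NOK → BRL → EUR → NOK.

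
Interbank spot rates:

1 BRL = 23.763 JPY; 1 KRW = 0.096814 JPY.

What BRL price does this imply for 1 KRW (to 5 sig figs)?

1 KRW × 0.096814 = 0.096814 JPY
0.096814 JPY ÷ 23.763 = 0.00407415 BRL

KRW/BRL = 0.0040741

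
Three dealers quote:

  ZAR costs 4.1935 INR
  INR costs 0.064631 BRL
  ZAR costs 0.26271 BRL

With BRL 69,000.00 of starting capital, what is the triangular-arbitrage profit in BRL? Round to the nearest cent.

Profitable loop is BRL → ZAR → INR → BRL:
BRL 69,000.00 ÷ 0.26271 = ZAR 262,647.03
ZAR 262,647.03 × 4.1935 = INR 1,101,410.30
INR 1,101,410.30 × 0.064631 = BRL 71,185.25
Profit = BRL 71,185.25 − BRL 69,000.00

Profit: BRL 2,185.25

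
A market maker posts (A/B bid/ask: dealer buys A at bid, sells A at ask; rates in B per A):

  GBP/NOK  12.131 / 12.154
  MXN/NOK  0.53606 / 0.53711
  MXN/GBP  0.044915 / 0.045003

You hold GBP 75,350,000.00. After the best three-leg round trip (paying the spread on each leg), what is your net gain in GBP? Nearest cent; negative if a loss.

Net profit: GBP 1,087,772.95

Best loop GBP → NOK → MXN → GBP:
GBP 75,350,000.00 × 12.131 (sell GBP at bid) = NOK 914,070,850.00
NOK 914,070,850.00 ÷ 0.53711 (buy MXN at ask) = MXN 1,701,831,747.69
MXN 1,701,831,747.69 × 0.044915 (sell MXN at bid) = GBP 76,437,772.95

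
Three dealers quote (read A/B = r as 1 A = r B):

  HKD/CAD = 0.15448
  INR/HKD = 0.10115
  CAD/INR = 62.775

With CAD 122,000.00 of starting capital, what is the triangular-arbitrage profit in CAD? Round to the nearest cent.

Profitable loop is CAD → HKD → INR → CAD:
CAD 122,000.00 ÷ 0.15448 = HKD 789,746.25
HKD 789,746.25 ÷ 0.10115 = INR 7,807,674.20
INR 7,807,674.20 ÷ 62.775 = CAD 124,375.53
Profit = CAD 124,375.53 − CAD 122,000.00

Profit: CAD 2,375.53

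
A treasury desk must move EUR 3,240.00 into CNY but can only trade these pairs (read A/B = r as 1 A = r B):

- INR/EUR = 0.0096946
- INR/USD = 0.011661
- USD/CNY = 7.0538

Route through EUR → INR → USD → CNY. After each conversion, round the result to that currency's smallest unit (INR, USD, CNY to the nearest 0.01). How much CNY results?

CNY 27,489.93

EUR 3,240.00 ÷ 0.0096946 = INR 334,206.67
INR 334,206.67 × 0.011661 = USD 3,897.18
USD 3,897.18 × 7.0538 = CNY 27,489.93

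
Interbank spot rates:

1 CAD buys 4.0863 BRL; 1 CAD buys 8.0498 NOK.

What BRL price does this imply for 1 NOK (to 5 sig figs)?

NOK/BRL = 0.50763

1 NOK ÷ 8.0498 = 0.124227 CAD
0.124227 CAD × 4.0863 = 0.507628 BRL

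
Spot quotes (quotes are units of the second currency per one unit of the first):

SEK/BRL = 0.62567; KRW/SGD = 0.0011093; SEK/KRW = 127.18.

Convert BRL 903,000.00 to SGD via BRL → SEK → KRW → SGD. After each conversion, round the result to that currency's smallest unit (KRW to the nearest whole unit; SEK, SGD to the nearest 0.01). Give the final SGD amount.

BRL 903,000.00 ÷ 0.62567 = SEK 1,443,252.83
SEK 1,443,252.83 × 127.18 = KRW 183,552,895
KRW 183,552,895 × 0.0011093 = SGD 203,615.23

SGD 203,615.23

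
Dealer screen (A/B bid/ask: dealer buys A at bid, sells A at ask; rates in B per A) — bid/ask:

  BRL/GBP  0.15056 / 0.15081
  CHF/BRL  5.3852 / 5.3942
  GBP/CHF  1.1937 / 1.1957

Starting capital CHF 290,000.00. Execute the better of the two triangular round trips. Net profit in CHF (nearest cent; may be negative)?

Best loop CHF → GBP → BRL → CHF:
CHF 290,000.00 ÷ 1.1957 (buy GBP at ask) = GBP 242,535.75
GBP 242,535.75 ÷ 0.15081 (buy BRL at ask) = BRL 1,608,220.63
BRL 1,608,220.63 ÷ 5.3942 (buy CHF at ask) = CHF 298,138.86

Net profit: CHF 8,138.86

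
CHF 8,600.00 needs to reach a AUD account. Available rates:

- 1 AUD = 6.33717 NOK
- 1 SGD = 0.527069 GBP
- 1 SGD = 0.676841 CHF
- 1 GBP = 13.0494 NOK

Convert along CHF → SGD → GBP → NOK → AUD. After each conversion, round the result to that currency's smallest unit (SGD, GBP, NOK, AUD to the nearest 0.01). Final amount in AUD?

CHF 8,600.00 ÷ 0.676841 = SGD 12,706.09
SGD 12,706.09 × 0.527069 = GBP 6,696.99
GBP 6,696.99 × 13.0494 = NOK 87,391.70
NOK 87,391.70 ÷ 6.33717 = AUD 13,790.34

AUD 13,790.34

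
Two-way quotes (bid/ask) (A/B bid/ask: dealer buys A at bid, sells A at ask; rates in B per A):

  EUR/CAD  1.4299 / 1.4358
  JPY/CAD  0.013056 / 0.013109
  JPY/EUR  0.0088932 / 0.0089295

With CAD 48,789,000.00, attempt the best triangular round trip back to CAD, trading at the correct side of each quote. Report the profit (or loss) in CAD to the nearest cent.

Best loop CAD → EUR → JPY → CAD:
CAD 48,789,000.00 ÷ 1.4358 (buy EUR at ask) = EUR 33,980,359.38
EUR 33,980,359.38 ÷ 0.0089295 (buy JPY at ask) = JPY 3,805,404,489
JPY 3,805,404,489 × 0.013056 (sell JPY at bid) = CAD 49,683,361.00

Net profit: CAD 894,361.00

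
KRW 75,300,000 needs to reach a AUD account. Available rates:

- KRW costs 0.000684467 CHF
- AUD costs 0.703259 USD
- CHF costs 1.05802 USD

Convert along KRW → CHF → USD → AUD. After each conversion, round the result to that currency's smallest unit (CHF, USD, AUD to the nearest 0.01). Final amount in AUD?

AUD 77,540.05

KRW 75,300,000 × 0.000684467 = CHF 51,540.37
CHF 51,540.37 × 1.05802 = USD 54,530.74
USD 54,530.74 ÷ 0.703259 = AUD 77,540.05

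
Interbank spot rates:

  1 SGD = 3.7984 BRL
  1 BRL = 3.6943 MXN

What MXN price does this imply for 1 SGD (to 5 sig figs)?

SGD/MXN = 14.032

1 SGD × 3.7984 = 3.7984 BRL
3.7984 BRL × 3.6943 = 14.0324 MXN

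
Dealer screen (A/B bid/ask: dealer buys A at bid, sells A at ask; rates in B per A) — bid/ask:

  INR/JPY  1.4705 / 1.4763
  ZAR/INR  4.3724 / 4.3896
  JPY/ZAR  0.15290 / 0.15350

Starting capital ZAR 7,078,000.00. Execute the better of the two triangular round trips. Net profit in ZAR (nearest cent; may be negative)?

Best loop ZAR → JPY → INR → ZAR:
ZAR 7,078,000.00 ÷ 0.15350 (buy JPY at ask) = JPY 46,110,749
JPY 46,110,749 ÷ 1.4763 (buy INR at ask) = INR 31,233,996.60
INR 31,233,996.60 ÷ 4.3896 (buy ZAR at ask) = ZAR 7,115,453.94

Net profit: ZAR 37,453.94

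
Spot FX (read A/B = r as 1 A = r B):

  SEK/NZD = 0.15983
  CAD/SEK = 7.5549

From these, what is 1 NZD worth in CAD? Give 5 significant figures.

NZD/CAD = 0.82816

1 NZD ÷ 0.15983 = 6.25665 SEK
6.25665 SEK ÷ 7.5549 = 0.828158 CAD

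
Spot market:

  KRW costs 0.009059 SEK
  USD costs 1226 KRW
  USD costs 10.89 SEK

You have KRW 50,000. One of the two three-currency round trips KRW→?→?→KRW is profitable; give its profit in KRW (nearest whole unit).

Profitable loop is KRW → SEK → USD → KRW:
KRW 50,000 × 0.009059 = SEK 452.95
SEK 452.95 ÷ 10.89 = USD 41.59
USD 41.59 × 1226 = KRW 50,993
Profit = KRW 50,993 − KRW 50,000

Profit: KRW 993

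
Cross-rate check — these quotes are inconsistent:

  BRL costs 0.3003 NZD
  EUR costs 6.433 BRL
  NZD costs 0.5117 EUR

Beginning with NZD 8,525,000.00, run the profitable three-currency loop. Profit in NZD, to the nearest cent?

Profit: NZD 99,026.59

Profitable loop is NZD → BRL → EUR → NZD:
NZD 8,525,000.00 ÷ 0.3003 = BRL 28,388,278.39
BRL 28,388,278.39 ÷ 6.433 = EUR 4,412,914.41
EUR 4,412,914.41 ÷ 0.5117 = NZD 8,624,026.59
Profit = NZD 8,624,026.59 − NZD 8,525,000.00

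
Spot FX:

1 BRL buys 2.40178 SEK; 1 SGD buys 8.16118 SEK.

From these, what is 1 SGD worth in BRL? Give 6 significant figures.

SGD/BRL = 3.39797

1 SGD × 8.16118 = 8.16118 SEK
8.16118 SEK ÷ 2.40178 = 3.39797 BRL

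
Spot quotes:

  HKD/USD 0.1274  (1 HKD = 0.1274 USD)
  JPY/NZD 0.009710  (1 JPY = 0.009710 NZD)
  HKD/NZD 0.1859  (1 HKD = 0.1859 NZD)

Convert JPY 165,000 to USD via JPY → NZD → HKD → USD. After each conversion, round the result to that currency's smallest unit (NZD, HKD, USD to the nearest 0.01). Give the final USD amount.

JPY 165,000 × 0.009710 = NZD 1,602.15
NZD 1,602.15 ÷ 0.1859 = HKD 8,618.34
HKD 8,618.34 × 0.1274 = USD 1,097.98

USD 1,097.98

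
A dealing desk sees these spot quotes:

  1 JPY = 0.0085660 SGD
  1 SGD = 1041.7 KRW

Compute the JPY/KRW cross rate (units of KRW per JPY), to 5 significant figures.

1 JPY × 0.0085660 = 0.008566 SGD
0.008566 SGD × 1041.7 = 8.9232 KRW

JPY/KRW = 8.9232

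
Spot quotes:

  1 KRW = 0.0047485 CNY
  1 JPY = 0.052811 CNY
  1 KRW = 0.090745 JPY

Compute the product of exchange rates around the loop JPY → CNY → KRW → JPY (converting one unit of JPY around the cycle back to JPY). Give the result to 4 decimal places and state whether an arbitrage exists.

1.0092 (arbitrage exists)

Around JPY → CNY → KRW → JPY: 1 × 0.052811 ÷ 0.0047485 × 0.090745 = 1.009231
Product > 1; profitable direction is JPY → CNY → KRW → JPY.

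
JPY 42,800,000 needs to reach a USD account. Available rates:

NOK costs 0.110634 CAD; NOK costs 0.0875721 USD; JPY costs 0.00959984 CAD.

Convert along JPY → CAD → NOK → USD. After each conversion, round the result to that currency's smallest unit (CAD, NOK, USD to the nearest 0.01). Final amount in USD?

JPY 42,800,000 × 0.00959984 = CAD 410,873.15
CAD 410,873.15 ÷ 0.110634 = NOK 3,713,805.43
NOK 3,713,805.43 × 0.0875721 = USD 325,225.74

USD 325,225.74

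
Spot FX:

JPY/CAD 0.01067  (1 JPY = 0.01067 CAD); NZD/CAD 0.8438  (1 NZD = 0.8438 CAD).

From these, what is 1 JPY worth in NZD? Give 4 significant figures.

1 JPY × 0.01067 = 0.01067 CAD
0.01067 CAD ÷ 0.8438 = 0.0126452 NZD

JPY/NZD = 0.01265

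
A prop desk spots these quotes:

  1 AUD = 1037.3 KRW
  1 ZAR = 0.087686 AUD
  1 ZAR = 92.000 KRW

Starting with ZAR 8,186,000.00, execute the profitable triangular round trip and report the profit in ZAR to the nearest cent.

Profitable loop is ZAR → KRW → AUD → ZAR:
ZAR 8,186,000.00 × 92.000 = KRW 753,112,000
KRW 753,112,000 ÷ 1037.3 = AUD 726,031.04
AUD 726,031.04 ÷ 0.087686 = ZAR 8,279,896.93
Profit = ZAR 8,279,896.93 − ZAR 8,186,000.00

Profit: ZAR 93,896.93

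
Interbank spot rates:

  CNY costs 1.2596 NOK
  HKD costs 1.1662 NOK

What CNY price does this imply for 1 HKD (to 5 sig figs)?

1 HKD × 1.1662 = 1.1662 NOK
1.1662 NOK ÷ 1.2596 = 0.925849 CNY

HKD/CNY = 0.92585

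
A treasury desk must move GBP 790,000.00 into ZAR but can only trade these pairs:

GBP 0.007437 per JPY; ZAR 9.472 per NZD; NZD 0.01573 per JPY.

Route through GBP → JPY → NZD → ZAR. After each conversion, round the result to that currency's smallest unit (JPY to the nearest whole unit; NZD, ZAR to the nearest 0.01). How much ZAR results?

ZAR 15,827,040.81

GBP 790,000.00 ÷ 0.007437 = JPY 106,225,629
JPY 106,225,629 × 0.01573 = NZD 1,670,929.14
NZD 1,670,929.14 × 9.472 = ZAR 15,827,040.81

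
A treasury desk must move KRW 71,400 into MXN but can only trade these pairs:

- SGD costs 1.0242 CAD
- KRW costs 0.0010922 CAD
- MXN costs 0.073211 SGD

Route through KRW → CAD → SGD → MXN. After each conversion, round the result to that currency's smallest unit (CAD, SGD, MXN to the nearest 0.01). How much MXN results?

KRW 71,400 × 0.0010922 = CAD 77.98
CAD 77.98 ÷ 1.0242 = SGD 76.14
SGD 76.14 ÷ 0.073211 = MXN 1,040.01

MXN 1,040.01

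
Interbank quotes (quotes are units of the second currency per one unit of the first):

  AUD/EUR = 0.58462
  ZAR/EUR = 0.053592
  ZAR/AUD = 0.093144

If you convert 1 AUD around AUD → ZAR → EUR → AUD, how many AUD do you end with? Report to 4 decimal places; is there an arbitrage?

Around AUD → ZAR → EUR → AUD: 1 ÷ 0.093144 × 0.053592 ÷ 0.58462 = 0.984173
Product < 1; profitable direction is AUD → EUR → ZAR → AUD.

0.9842 (arbitrage exists)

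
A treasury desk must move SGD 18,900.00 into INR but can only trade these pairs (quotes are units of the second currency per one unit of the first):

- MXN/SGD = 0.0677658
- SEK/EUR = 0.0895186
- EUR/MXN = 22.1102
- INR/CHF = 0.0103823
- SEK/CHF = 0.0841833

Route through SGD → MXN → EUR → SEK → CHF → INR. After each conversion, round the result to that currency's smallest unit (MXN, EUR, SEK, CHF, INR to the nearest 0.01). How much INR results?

INR 1,142,557.04

SGD 18,900.00 ÷ 0.0677658 = MXN 278,901.75
MXN 278,901.75 ÷ 22.1102 = EUR 12,614.17
EUR 12,614.17 ÷ 0.0895186 = SEK 140,911.16
SEK 140,911.16 × 0.0841833 = CHF 11,862.37
CHF 11,862.37 ÷ 0.0103823 = INR 1,142,557.04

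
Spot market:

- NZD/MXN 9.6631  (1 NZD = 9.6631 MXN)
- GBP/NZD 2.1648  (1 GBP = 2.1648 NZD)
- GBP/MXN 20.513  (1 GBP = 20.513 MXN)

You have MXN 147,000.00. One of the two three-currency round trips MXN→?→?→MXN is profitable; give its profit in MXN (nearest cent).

Profitable loop is MXN → GBP → NZD → MXN:
MXN 147,000.00 ÷ 20.513 = GBP 7,166.19
GBP 7,166.19 × 2.1648 = NZD 15,513.36
NZD 15,513.36 × 9.6631 = MXN 149,907.17
Profit = MXN 149,907.17 − MXN 147,000.00

Profit: MXN 2,907.17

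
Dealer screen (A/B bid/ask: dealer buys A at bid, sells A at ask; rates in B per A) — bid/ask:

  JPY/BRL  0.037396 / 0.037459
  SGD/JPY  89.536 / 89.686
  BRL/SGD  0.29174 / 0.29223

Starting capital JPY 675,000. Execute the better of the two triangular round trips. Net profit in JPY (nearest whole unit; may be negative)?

Net profit: JPY 12,540

Best loop JPY → SGD → BRL → JPY:
JPY 675,000 ÷ 89.686 (buy SGD at ask) = SGD 7,526.26
SGD 7,526.26 ÷ 0.29223 (buy BRL at ask) = BRL 25,754.57
BRL 25,754.57 ÷ 0.037459 (buy JPY at ask) = JPY 687,540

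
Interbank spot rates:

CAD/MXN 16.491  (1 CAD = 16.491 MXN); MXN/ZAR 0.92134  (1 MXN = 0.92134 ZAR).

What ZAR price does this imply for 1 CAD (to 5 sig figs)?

1 CAD × 16.491 = 16.491 MXN
16.491 MXN × 0.92134 = 15.1938 ZAR

CAD/ZAR = 15.194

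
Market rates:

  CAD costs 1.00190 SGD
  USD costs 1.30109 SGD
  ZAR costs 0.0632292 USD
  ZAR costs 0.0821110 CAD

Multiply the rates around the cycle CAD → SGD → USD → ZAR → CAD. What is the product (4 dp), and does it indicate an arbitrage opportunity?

Around CAD → SGD → USD → ZAR → CAD: 1 × 1.00190 ÷ 1.30109 ÷ 0.0632292 × 0.0821110 = 1.000002
Product ≈ 1 (deviation 0.000%, within rounding noise).

1.0000 (no arbitrage)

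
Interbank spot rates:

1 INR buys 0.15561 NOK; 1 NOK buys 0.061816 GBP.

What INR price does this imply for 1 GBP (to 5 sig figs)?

1 GBP ÷ 0.061816 = 16.177 NOK
16.177 NOK ÷ 0.15561 = 103.959 INR

GBP/INR = 103.96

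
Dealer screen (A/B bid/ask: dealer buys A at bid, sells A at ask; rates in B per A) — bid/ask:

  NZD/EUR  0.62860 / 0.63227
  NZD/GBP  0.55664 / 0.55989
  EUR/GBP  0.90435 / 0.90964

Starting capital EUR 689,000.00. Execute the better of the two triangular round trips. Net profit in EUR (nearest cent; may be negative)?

Net profit: EUR 10,563.97

Best loop EUR → GBP → NZD → EUR:
EUR 689,000.00 × 0.90435 (sell EUR at bid) = GBP 623,097.15
GBP 623,097.15 ÷ 0.55989 (buy NZD at ask) = NZD 1,112,892.09
NZD 1,112,892.09 × 0.62860 (sell NZD at bid) = EUR 699,563.97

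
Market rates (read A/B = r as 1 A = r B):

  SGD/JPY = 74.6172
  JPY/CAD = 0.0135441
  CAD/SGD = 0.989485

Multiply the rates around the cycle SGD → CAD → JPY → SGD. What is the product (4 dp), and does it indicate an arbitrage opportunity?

1.0000 (no arbitrage)

Around SGD → CAD → JPY → SGD: 1 ÷ 0.989485 ÷ 0.0135441 ÷ 74.6172 = 1.000004
Product ≈ 1 (deviation 0.000%, within rounding noise).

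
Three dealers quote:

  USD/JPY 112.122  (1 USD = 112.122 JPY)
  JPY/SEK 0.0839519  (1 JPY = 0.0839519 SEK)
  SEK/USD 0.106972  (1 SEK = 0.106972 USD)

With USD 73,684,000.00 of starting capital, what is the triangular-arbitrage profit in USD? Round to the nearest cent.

Profitable loop is USD → JPY → SEK → USD:
USD 73,684,000.00 × 112.122 = JPY 8,261,597,448
JPY 8,261,597,448 × 0.0839519 = SEK 693,576,802.79
SEK 693,576,802.79 × 0.106972 = USD 74,193,297.75
Profit = USD 74,193,297.75 − USD 73,684,000.00

Profit: USD 509,297.75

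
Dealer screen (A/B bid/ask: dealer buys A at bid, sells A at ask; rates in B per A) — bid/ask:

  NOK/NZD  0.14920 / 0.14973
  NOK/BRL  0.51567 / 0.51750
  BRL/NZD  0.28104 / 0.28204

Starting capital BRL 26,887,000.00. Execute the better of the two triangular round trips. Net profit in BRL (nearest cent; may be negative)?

Best loop BRL → NOK → NZD → BRL:
BRL 26,887,000.00 ÷ 0.51750 (buy NOK at ask) = NOK 51,955,555.56
NOK 51,955,555.56 × 0.14920 (sell NOK at bid) = NZD 7,751,768.89
NZD 7,751,768.89 ÷ 0.28204 (buy BRL at ask) = BRL 27,484,643.63

Net profit: BRL 597,643.63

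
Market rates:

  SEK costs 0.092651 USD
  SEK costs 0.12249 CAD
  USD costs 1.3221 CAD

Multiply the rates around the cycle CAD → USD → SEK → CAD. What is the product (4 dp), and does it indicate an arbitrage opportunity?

Around CAD → USD → SEK → CAD: 1 ÷ 1.3221 ÷ 0.092651 × 0.12249 = 0.999968
Product ≈ 1 (deviation 0.003%, within rounding noise).

1.0000 (no arbitrage)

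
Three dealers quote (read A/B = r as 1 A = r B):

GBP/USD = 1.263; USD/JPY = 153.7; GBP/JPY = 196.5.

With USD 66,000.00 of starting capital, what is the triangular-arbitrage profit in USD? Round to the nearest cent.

Profitable loop is USD → GBP → JPY → USD:
USD 66,000.00 ÷ 1.263 = GBP 52,256.53
GBP 52,256.53 × 196.5 = JPY 10,268,409
JPY 10,268,409 ÷ 153.7 = USD 66,808.12
Profit = USD 66,808.12 − USD 66,000.00

Profit: USD 808.12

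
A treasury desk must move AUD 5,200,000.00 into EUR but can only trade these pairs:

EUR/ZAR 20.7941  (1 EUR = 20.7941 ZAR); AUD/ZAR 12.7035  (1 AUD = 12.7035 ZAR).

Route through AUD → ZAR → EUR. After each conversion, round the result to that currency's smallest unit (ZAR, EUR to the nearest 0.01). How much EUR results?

EUR 3,176,776.10

AUD 5,200,000.00 × 12.7035 = ZAR 66,058,200.00
ZAR 66,058,200.00 ÷ 20.7941 = EUR 3,176,776.10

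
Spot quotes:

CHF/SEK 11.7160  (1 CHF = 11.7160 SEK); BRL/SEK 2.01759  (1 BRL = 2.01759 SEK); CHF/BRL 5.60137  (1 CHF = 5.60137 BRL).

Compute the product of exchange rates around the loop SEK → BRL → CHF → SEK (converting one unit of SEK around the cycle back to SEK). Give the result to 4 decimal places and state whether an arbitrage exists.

Around SEK → BRL → CHF → SEK: 1 ÷ 2.01759 ÷ 5.60137 × 11.7160 = 1.036698
Product > 1; profitable direction is SEK → BRL → CHF → SEK.

1.0367 (arbitrage exists)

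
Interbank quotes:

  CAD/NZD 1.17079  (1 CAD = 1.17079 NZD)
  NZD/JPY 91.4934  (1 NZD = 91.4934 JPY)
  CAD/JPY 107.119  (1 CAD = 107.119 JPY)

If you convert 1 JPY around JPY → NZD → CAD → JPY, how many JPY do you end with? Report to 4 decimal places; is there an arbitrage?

1.0000 (no arbitrage)

Around JPY → NZD → CAD → JPY: 1 ÷ 91.4934 ÷ 1.17079 × 107.119 = 0.999995
Product ≈ 1 (deviation 0.001%, within rounding noise).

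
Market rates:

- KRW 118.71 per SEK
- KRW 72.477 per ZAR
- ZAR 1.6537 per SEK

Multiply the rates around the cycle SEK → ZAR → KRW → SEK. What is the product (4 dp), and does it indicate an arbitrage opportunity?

1.0096 (arbitrage exists)

Around SEK → ZAR → KRW → SEK: 1 × 1.6537 × 72.477 ÷ 118.71 = 1.009647
Product > 1; profitable direction is SEK → ZAR → KRW → SEK.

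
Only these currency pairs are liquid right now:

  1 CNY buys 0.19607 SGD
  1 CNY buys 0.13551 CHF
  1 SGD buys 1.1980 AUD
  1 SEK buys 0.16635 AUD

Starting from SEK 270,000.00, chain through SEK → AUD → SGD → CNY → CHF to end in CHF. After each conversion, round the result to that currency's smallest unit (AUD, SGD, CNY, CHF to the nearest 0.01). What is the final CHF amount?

SEK 270,000.00 × 0.16635 = AUD 44,914.50
AUD 44,914.50 ÷ 1.1980 = SGD 37,491.24
SGD 37,491.24 ÷ 0.19607 = CNY 191,213.55
CNY 191,213.55 × 0.13551 = CHF 25,911.35

CHF 25,911.35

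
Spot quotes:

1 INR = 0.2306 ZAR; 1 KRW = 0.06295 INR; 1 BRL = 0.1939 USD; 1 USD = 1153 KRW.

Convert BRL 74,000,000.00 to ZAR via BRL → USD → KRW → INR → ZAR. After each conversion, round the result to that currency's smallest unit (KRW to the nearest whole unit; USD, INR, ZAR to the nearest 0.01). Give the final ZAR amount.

BRL 74,000,000.00 × 0.1939 = USD 14,348,600.00
USD 14,348,600.00 × 1153 = KRW 16,543,935,800
KRW 16,543,935,800 × 0.06295 = INR 1,041,440,758.61
INR 1,041,440,758.61 × 0.2306 = ZAR 240,156,238.94

ZAR 240,156,238.94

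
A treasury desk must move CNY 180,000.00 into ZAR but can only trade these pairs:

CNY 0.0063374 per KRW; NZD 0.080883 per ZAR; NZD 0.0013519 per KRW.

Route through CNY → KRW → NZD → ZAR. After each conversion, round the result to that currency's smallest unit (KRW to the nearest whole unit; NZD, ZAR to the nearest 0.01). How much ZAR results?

ZAR 474,732.27

CNY 180,000.00 ÷ 0.0063374 = KRW 28,402,815
KRW 28,402,815 × 0.0013519 = NZD 38,397.77
NZD 38,397.77 ÷ 0.080883 = ZAR 474,732.27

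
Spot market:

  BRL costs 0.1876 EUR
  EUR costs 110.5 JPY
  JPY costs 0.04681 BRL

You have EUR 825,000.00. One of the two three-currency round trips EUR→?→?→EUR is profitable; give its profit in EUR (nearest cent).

Profit: EUR 25,198.23

Profitable loop is EUR → BRL → JPY → EUR:
EUR 825,000.00 ÷ 0.1876 = BRL 4,397,654.58
BRL 4,397,654.58 ÷ 0.04681 = JPY 93,946,904
JPY 93,946,904 ÷ 110.5 = EUR 850,198.23
Profit = EUR 850,198.23 − EUR 825,000.00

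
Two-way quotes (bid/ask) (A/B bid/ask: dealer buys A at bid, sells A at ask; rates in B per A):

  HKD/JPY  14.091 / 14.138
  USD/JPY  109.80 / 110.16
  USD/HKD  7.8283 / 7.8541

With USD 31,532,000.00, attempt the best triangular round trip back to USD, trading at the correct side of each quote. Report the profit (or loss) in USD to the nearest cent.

Best loop USD → HKD → JPY → USD:
USD 31,532,000.00 × 7.8283 (sell USD at bid) = HKD 246,841,955.60
HKD 246,841,955.60 × 14.091 (sell HKD at bid) = JPY 3,478,249,996
JPY 3,478,249,996 ÷ 110.16 (buy USD at ask) = USD 31,574,527.93

Net profit: USD 42,527.93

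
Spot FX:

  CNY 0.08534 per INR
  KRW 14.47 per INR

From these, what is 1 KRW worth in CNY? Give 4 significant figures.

1 KRW ÷ 14.47 = 0.0691085 INR
0.0691085 INR × 0.08534 = 0.00589772 CNY

KRW/CNY = 0.005898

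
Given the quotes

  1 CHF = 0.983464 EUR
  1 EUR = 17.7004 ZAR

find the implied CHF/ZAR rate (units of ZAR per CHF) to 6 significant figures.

CHF/ZAR = 17.4077

1 CHF × 0.983464 = 0.983464 EUR
0.983464 EUR × 17.7004 = 17.4077 ZAR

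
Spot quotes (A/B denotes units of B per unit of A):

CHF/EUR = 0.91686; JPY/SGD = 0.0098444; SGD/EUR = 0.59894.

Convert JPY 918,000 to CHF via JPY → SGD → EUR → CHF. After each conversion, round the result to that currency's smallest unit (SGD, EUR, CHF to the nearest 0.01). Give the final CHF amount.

CHF 5,903.54

JPY 918,000 × 0.0098444 = SGD 9,037.16
SGD 9,037.16 × 0.59894 = EUR 5,412.72
EUR 5,412.72 ÷ 0.91686 = CHF 5,903.54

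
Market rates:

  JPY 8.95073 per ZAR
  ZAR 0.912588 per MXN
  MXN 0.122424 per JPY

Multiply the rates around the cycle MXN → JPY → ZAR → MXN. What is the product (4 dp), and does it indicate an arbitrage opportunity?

Around MXN → JPY → ZAR → MXN: 1 ÷ 0.122424 ÷ 8.95073 ÷ 0.912588 = 1.000001
Product ≈ 1 (deviation 0.000%, within rounding noise).

1.0000 (no arbitrage)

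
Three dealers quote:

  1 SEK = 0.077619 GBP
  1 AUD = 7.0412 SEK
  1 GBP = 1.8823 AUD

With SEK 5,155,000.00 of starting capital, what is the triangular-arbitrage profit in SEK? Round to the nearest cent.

Profit: SEK 148,129.54

Profitable loop is SEK → GBP → AUD → SEK:
SEK 5,155,000.00 × 0.077619 = GBP 400,125.94
GBP 400,125.94 × 1.8823 = AUD 753,157.07
AUD 753,157.07 × 7.0412 = SEK 5,303,129.54
Profit = SEK 5,303,129.54 − SEK 5,155,000.00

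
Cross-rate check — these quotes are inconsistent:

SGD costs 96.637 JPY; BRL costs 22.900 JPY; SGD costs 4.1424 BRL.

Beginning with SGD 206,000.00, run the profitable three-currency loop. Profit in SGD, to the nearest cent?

Profit: SGD 3,856.85

Profitable loop is SGD → JPY → BRL → SGD:
SGD 206,000.00 × 96.637 = JPY 19,907,222
JPY 19,907,222 ÷ 22.900 = BRL 869,311.00
BRL 869,311.00 ÷ 4.1424 = SGD 209,856.85
Profit = SGD 209,856.85 − SGD 206,000.00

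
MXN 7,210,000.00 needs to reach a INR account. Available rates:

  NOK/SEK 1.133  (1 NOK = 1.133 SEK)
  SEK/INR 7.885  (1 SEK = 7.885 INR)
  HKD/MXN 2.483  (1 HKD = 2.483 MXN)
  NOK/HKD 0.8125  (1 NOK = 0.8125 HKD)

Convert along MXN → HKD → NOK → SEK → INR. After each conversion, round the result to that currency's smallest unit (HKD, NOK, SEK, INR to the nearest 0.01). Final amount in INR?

MXN 7,210,000.00 ÷ 2.483 = HKD 2,903,745.47
HKD 2,903,745.47 ÷ 0.8125 = NOK 3,573,840.58
NOK 3,573,840.58 × 1.133 = SEK 4,049,161.38
SEK 4,049,161.38 × 7.885 = INR 31,927,637.48

INR 31,927,637.48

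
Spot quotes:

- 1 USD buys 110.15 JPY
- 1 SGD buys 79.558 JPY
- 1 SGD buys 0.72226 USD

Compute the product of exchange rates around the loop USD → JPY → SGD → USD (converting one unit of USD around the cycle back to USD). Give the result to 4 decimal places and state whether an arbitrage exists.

1.0000 (no arbitrage)

Around USD → JPY → SGD → USD: 1 × 110.15 ÷ 79.558 × 0.72226 = 0.999987
Product ≈ 1 (deviation 0.001%, within rounding noise).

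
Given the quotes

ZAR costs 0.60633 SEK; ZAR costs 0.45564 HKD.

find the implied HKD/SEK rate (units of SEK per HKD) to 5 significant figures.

1 HKD ÷ 0.45564 = 2.19472 ZAR
2.19472 ZAR × 0.60633 = 1.33072 SEK

HKD/SEK = 1.3307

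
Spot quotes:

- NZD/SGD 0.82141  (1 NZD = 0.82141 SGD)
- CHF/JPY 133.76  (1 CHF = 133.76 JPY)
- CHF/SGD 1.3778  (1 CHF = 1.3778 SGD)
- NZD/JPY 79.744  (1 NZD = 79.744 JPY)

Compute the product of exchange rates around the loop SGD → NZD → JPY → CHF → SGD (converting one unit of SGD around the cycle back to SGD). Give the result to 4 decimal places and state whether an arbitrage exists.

Around SGD → NZD → JPY → CHF → SGD: 1 ÷ 0.82141 × 79.744 ÷ 133.76 × 1.3778 = 0.999995
Product ≈ 1 (deviation 0.000%, within rounding noise).

1.0000 (no arbitrage)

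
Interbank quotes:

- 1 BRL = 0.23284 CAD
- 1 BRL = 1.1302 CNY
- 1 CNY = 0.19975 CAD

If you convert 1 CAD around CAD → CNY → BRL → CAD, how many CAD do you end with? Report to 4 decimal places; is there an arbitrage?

Around CAD → CNY → BRL → CAD: 1 ÷ 0.19975 ÷ 1.1302 × 0.23284 = 1.031372
Product > 1; profitable direction is CAD → CNY → BRL → CAD.

1.0314 (arbitrage exists)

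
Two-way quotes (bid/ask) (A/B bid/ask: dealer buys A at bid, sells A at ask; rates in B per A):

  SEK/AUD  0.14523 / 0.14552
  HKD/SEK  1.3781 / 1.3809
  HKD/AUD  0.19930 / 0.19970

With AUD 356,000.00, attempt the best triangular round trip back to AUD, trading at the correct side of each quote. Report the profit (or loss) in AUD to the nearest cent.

Best loop AUD → HKD → SEK → AUD:
AUD 356,000.00 ÷ 0.19970 (buy HKD at ask) = HKD 1,782,674.01
HKD 1,782,674.01 × 1.3781 (sell HKD at bid) = SEK 2,456,703.05
SEK 2,456,703.05 × 0.14523 (sell SEK at bid) = AUD 356,786.98

Net profit: AUD 786.98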